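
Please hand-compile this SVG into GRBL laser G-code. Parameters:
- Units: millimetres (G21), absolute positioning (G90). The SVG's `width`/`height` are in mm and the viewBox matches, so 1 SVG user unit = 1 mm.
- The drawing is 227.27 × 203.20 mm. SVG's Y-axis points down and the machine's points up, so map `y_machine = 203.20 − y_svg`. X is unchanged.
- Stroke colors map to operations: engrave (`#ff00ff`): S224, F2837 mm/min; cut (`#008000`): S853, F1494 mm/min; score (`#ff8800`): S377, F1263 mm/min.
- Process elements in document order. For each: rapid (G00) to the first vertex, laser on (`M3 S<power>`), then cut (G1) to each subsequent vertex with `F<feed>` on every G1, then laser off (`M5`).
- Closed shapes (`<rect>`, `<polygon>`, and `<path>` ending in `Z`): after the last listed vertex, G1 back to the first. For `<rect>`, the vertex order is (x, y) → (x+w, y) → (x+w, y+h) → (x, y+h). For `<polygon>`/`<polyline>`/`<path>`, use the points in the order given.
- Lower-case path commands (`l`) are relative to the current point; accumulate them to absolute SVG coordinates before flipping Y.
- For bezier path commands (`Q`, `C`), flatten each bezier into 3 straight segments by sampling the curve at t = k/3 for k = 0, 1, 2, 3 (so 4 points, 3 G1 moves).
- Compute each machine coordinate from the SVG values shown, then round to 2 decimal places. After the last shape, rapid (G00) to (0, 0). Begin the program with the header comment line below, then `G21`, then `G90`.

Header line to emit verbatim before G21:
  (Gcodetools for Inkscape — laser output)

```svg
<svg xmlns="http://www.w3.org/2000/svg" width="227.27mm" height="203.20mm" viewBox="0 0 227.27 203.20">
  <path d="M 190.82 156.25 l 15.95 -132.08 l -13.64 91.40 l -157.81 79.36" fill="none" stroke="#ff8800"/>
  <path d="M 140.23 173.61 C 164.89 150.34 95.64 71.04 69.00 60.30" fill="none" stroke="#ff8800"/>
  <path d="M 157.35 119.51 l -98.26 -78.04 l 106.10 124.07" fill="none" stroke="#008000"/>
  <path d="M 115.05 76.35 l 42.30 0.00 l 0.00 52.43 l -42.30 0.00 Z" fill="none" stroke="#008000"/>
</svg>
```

(Gcodetools for Inkscape — laser output)
G21
G90
G00 X190.82 Y46.95
M3 S377
G1 X206.77 Y179.03 F1263
G1 X193.13 Y87.63 F1263
G1 X35.32 Y8.27 F1263
M5
G00 X140.23 Y29.59
M3 S377
G1 X138.64 Y66.92 F1263
G1 X104.79 Y113.92 F1263
G1 X69.00 Y142.90 F1263
M5
G00 X157.35 Y83.69
M3 S853
G1 X59.09 Y161.73 F1494
G1 X165.19 Y37.66 F1494
M5
G00 X115.05 Y126.85
M3 S853
G1 X157.35 Y126.85 F1494
G1 X157.35 Y74.42 F1494
G1 X115.05 Y74.42 F1494
G1 X115.05 Y126.85 F1494
M5
G00 X0.00 Y0.00

Since the viewBox matches the mm dimensions, user units are millimetres directly. The only transform is the Y-flip y_m = 203.20 − y_svg.

Shape 1 is a open polyline drawn with `<path>`. Its stroke #ff8800 means score at S377, F1263. After flipping Y the toolpath is (190.82,46.95) → (206.77,179.03) → (193.13,87.63) → (35.32,8.27).

Shape 2 is a cubic bezier drawn with `<path>`. Its stroke #ff8800 means score at S377, F1263. After flipping Y the toolpath is (140.23,29.59) → (138.64,66.92) → (104.79,113.92) → (69.00,142.90).

Shape 3 is a open polyline drawn with `<path>`. Its stroke #008000 means cut at S853, F1494. After flipping Y the toolpath is (157.35,83.69) → (59.09,161.73) → (165.19,37.66).

Shape 4 is a rectangle drawn with `<path>`. Its stroke #008000 means cut at S853, F1494. After flipping Y the toolpath is (115.05,126.85) → (157.35,126.85) → (157.35,74.42) → (115.05,74.42) → (115.05,126.85), returning to the start.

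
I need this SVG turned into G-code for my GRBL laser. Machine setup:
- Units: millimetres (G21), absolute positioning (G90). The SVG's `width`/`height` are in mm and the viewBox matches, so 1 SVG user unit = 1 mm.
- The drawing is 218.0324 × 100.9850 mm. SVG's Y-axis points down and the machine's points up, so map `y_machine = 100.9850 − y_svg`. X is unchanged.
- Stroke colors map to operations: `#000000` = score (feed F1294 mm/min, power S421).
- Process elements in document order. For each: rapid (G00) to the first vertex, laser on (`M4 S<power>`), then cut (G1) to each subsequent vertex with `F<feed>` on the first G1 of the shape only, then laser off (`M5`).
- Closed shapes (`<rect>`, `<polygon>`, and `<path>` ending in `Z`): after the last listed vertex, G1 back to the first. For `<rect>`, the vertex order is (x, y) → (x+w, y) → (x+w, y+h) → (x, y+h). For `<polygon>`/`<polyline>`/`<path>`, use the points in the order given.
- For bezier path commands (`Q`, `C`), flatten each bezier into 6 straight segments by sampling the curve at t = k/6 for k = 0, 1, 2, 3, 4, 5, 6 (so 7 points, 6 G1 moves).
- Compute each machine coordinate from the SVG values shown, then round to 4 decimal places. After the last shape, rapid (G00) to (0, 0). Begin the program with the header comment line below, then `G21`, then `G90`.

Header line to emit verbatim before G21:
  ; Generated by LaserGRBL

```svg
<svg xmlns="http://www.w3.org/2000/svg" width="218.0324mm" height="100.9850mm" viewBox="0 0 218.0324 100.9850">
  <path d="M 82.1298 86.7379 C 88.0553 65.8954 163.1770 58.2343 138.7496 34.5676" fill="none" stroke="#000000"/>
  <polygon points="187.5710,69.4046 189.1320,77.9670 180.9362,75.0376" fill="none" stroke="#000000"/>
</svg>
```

; Generated by LaserGRBL
G21
G90
G00 X82.1298 Y14.2471
M4 S421
G1 X90.0777 Y23.7050 F1294
G1 X104.8709 Y31.7768
G1 X121.8220 Y39.2732
G1 X136.2438 Y47.0049
G1 X143.4488 Y55.7827
G1 X138.7496 Y66.4174
M5
G00 X187.5710 Y31.5804
M4 S421
G1 X189.1320 Y23.0180 F1294
G1 X180.9362 Y25.9474
G1 X187.5710 Y31.5804
M5
G00 X0.0000 Y0.0000

1 u = 1 mm; y_m = 100.9850 − y.

[1] `<path>` cubic bezier, #000000→score S421 F1294: (82.1298,14.2471) → (90.0777,23.7050) → (104.8709,31.7768) → (121.8220,39.2732) → (136.2438,47.0049) → (143.4488,55.7827) → (138.7496,66.4174)

[2] `<polygon>` regular polygon, #000000→score S421 F1294: (187.5710,31.5804) → (189.1320,23.0180) → (180.9362,25.9474) → (187.5710,31.5804) (closed)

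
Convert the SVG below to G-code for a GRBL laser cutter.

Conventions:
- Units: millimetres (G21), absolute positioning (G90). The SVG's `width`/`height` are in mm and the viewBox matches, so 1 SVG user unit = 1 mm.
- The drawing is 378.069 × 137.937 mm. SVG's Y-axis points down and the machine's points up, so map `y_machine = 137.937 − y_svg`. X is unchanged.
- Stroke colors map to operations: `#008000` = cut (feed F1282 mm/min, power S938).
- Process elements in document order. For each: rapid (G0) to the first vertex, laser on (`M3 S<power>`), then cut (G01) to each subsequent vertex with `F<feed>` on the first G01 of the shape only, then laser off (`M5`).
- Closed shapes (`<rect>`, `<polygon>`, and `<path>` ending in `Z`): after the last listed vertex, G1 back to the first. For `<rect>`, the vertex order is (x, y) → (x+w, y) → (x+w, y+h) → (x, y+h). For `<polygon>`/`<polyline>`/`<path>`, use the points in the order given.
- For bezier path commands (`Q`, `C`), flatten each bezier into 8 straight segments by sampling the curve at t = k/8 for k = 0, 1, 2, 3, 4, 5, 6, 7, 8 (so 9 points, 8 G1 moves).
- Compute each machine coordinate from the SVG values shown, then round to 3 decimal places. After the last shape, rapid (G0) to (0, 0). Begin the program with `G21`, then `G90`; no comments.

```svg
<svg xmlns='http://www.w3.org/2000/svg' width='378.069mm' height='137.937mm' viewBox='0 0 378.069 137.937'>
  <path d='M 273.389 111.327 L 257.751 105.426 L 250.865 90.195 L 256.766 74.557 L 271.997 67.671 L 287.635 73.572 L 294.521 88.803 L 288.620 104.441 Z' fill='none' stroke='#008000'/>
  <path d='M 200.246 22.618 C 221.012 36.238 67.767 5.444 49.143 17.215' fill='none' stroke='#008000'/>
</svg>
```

G21
G90
G0 X273.389 Y26.610
M3 S938
G01 X257.751 Y32.511 F1282
G01 X250.865 Y47.742
G01 X256.766 Y63.380
G01 X271.997 Y70.266
G01 X287.635 Y64.365
G01 X294.521 Y49.134
G01 X288.620 Y33.496
G01 X273.389 Y26.610
M5
G0 X200.246 Y115.319
M3 S938
G01 X200.479 Y112.124 F1282
G01 X188.016 Y112.073
G01 X166.472 Y114.147
G01 X139.466 Y117.327
G01 X110.613 Y120.594
G01 X83.530 Y122.928
G01 X61.835 Y123.311
G01 X49.143 Y120.722
M5
G0 X0.000 Y0.000

1 u = 1 mm; y_m = 137.937 − y.

[1] `<path>` regular polygon, #008000→cut S938 F1282: (273.389,26.610) → (257.751,32.511) → (250.865,47.742) → (256.766,63.380) → (271.997,70.266) → (287.635,64.365) → (294.521,49.134) → (288.620,33.496) → (273.389,26.610) (closed)

[2] `<path>` cubic bezier, #008000→cut S938 F1282: (200.246,115.319) → (200.479,112.124) → (188.016,112.073) → (166.472,114.147) → (139.466,117.327) → (110.613,120.594) → (83.530,122.928) → (61.835,123.311) → (49.143,120.722)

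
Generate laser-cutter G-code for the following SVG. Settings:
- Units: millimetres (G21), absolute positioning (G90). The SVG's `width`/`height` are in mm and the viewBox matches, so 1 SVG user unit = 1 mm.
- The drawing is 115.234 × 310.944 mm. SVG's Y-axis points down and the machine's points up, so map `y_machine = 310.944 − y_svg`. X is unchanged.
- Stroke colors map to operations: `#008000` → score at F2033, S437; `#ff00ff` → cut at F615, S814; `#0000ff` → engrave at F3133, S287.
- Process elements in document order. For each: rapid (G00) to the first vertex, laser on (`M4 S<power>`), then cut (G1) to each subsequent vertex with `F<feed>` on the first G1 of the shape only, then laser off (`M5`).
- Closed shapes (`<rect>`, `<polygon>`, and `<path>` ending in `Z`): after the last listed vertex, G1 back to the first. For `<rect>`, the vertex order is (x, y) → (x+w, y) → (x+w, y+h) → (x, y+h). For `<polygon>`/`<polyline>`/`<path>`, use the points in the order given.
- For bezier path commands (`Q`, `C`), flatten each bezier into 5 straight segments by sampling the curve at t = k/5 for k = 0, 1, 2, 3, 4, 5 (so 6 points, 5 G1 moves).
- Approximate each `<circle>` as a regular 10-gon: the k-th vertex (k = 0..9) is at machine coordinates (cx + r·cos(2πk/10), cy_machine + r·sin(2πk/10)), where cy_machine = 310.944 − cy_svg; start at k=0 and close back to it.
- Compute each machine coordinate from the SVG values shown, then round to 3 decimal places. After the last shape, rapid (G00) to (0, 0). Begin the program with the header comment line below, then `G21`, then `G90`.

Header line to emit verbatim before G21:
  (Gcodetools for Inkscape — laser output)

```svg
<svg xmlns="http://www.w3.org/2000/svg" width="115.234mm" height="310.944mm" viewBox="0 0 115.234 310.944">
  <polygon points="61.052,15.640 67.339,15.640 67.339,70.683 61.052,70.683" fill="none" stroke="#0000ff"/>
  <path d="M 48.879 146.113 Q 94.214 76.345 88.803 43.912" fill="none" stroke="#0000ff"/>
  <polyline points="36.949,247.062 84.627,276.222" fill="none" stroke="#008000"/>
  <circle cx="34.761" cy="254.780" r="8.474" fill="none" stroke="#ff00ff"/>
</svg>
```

viewBox `0 0 115.234 310.944` with mm width/height → 1 unit = 1 mm. Flip: y_m = 310.944 − y_svg.

**Shape 1** — `<polygon>` rectangle, stroke `#0000ff` → engrave (S287, F3133). Machine vertices: (61.052,295.304) → (67.339,295.304) → (67.339,240.261) → (61.052,240.261) → (61.052,295.304). Closed: final G1 returns to the first vertex.

**Shape 2** — `<path>` quadratic bezier, stroke `#0000ff` → engrave (S287, F3133). Control points (SVG): P0=(48.879,146.113), P1=(94.214,76.345), P2=(88.803,43.912); sampled at t=k/5. Machine vertices: (48.879,164.831) → (64.983,191.245) → (77.028,214.672) → (85.012,235.112) → (88.938,252.565) → (88.803,267.032). Open path.

**Shape 3** — `<polyline>` line segment, stroke `#008000` → score (S437, F2033). Machine vertices: (36.949,63.882) → (84.627,34.722). Open path.

**Shape 4** — `<circle>` circle, stroke `#ff00ff` → cut (S814, F615). Machine vertices: (43.235,56.164) → (41.617,61.145) → (37.380,64.223) → (32.142,64.223) → (27.905,61.145) → (26.287,56.164) → (27.905,51.183) → (32.142,48.105) → (37.380,48.105) → (41.617,51.183) → (43.235,56.164). Closed: final G1 returns to the first vertex.

(Gcodetools for Inkscape — laser output)
G21
G90
G00 X61.052 Y295.304
M4 S287
G1 X67.339 Y295.304 F3133
G1 X67.339 Y240.261
G1 X61.052 Y240.261
G1 X61.052 Y295.304
M5
G00 X48.879 Y164.831
M4 S287
G1 X64.983 Y191.245 F3133
G1 X77.028 Y214.672
G1 X85.012 Y235.112
G1 X88.938 Y252.565
G1 X88.803 Y267.032
M5
G00 X36.949 Y63.882
M4 S437
G1 X84.627 Y34.722 F2033
M5
G00 X43.235 Y56.164
M4 S814
G1 X41.617 Y61.145 F615
G1 X37.380 Y64.223
G1 X32.142 Y64.223
G1 X27.905 Y61.145
G1 X26.287 Y56.164
G1 X27.905 Y51.183
G1 X32.142 Y48.105
G1 X37.380 Y48.105
G1 X41.617 Y51.183
G1 X43.235 Y56.164
M5
G00 X0.000 Y0.000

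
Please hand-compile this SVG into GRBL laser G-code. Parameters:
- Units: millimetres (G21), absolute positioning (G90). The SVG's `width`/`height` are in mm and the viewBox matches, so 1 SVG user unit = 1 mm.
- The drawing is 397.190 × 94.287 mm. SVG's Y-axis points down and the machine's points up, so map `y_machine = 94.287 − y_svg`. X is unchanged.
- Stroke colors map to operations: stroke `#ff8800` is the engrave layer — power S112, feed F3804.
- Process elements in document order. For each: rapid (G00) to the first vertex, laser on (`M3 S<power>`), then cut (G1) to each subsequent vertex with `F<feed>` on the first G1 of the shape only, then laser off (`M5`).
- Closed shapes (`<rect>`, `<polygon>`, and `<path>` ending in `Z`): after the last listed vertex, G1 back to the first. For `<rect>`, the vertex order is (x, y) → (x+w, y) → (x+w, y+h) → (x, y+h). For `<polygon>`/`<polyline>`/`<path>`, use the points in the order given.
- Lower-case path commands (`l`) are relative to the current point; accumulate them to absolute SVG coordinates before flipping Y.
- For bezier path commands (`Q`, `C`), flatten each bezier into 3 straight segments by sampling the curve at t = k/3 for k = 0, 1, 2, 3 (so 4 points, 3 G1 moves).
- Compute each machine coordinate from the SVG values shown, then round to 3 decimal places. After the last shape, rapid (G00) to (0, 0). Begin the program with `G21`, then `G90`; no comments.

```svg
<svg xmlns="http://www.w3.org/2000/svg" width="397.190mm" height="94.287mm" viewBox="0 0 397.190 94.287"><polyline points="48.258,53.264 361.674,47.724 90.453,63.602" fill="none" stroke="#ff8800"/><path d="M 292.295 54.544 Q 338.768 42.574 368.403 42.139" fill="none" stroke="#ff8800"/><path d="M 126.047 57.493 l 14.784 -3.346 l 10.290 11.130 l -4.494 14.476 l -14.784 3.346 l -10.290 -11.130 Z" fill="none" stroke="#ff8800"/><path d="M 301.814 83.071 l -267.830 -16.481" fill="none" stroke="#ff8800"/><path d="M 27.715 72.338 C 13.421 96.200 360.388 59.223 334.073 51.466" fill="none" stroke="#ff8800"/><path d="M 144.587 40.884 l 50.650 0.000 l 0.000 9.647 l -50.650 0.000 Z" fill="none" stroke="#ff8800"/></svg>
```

G21
G90
G00 X48.258 Y41.023
M3 S112
G1 X361.674 Y46.563 F3804
G1 X90.453 Y30.685
M5
G00 X292.295 Y39.743
M3 S112
G1 X321.406 Y46.441 F3804
G1 X346.775 Y50.576
G1 X368.403 Y52.148
M5
G00 X126.047 Y36.794
M3 S112
G1 X140.831 Y40.140 F3804
G1 X151.121 Y29.010
G1 X146.627 Y14.534
G1 X131.843 Y11.188
G1 X121.553 Y22.318
G1 X126.047 Y36.794
M5
G00 X301.814 Y11.216
M3 S112
G1 X33.984 Y27.697 F3804
M5
G00 X27.715 Y21.949
M3 S112
G1 X106.636 Y15.031 F3804
G1 X263.166 Y28.660
G1 X334.073 Y42.821
M5
G00 X144.587 Y53.403
M3 S112
G1 X195.237 Y53.403 F3804
G1 X195.237 Y43.756
G1 X144.587 Y43.756
G1 X144.587 Y53.403
M5
G00 X0.000 Y0.000

Since the viewBox matches the mm dimensions, user units are millimetres directly. The only transform is the Y-flip y_m = 94.287 − y_svg.

Shape 1 is a open polyline drawn with `<polyline>`. Its stroke #ff8800 means engrave at S112, F3804. After flipping Y the toolpath is (48.258,41.023) → (361.674,46.563) → (90.453,30.685).

Shape 2 is a quadratic bezier drawn with `<path>`. Its stroke #ff8800 means engrave at S112, F3804. After flipping Y the toolpath is (292.295,39.743) → (321.406,46.441) → (346.775,50.576) → (368.403,52.148).

Shape 3 is a regular polygon drawn with `<path>`. Its stroke #ff8800 means engrave at S112, F3804. After flipping Y the toolpath is (126.047,36.794) → (140.831,40.140) → (151.121,29.010) → (146.627,14.534) → (131.843,11.188) → (121.553,22.318) → (126.047,36.794), returning to the start.

Shape 4 is a line segment drawn with `<path>`. Its stroke #ff8800 means engrave at S112, F3804. After flipping Y the toolpath is (301.814,11.216) → (33.984,27.697).

Shape 5 is a cubic bezier drawn with `<path>`. Its stroke #ff8800 means engrave at S112, F3804. After flipping Y the toolpath is (27.715,21.949) → (106.636,15.031) → (263.166,28.660) → (334.073,42.821).

Shape 6 is a rectangle drawn with `<path>`. Its stroke #ff8800 means engrave at S112, F3804. After flipping Y the toolpath is (144.587,53.403) → (195.237,53.403) → (195.237,43.756) → (144.587,43.756) → (144.587,53.403), returning to the start.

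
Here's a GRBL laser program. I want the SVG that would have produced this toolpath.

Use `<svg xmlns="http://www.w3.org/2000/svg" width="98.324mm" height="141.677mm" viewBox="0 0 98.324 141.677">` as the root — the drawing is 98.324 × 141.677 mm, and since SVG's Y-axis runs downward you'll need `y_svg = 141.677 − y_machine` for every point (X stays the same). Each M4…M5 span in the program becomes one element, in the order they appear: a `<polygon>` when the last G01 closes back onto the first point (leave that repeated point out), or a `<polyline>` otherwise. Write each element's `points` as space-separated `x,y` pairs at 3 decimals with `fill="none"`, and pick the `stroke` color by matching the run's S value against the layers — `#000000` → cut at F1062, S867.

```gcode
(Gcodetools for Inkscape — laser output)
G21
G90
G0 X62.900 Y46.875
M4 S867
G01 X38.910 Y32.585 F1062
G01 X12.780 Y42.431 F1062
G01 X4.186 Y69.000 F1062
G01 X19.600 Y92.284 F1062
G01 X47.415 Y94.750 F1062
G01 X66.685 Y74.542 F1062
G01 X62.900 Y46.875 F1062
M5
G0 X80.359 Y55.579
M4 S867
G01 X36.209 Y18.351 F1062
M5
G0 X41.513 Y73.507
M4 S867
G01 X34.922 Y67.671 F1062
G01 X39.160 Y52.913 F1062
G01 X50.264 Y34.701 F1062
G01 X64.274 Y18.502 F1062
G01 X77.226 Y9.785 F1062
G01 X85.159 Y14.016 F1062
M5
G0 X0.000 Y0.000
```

<svg xmlns="http://www.w3.org/2000/svg" width="98.324mm" height="141.677mm" viewBox="0 0 98.324 141.677">
  <polygon points="62.900,94.802 38.910,109.092 12.780,99.246 4.186,72.677 19.600,49.393 47.415,46.927 66.685,67.135" fill="none" stroke="#000000"/>
  <polyline points="80.359,86.098 36.209,123.326" fill="none" stroke="#000000"/>
  <polyline points="41.513,68.170 34.922,74.006 39.160,88.764 50.264,106.976 64.274,123.175 77.226,131.892 85.159,127.661" fill="none" stroke="#000000"/>
</svg>

y_svg = 141.677 − y_m. Every run uses S867, so all elements get stroke `#000000` (cut).

[1] closed run; points: 62.900,94.802 38.910,109.092 12.780,99.246 4.186,72.677 19.600,49.393 47.415,46.927 66.685,67.135

[2] open run; points: 80.359,86.098 36.209,123.326

[3] open run; points: 41.513,68.170 34.922,74.006 39.160,88.764 50.264,106.976 64.274,123.175 77.226,131.892 85.159,127.661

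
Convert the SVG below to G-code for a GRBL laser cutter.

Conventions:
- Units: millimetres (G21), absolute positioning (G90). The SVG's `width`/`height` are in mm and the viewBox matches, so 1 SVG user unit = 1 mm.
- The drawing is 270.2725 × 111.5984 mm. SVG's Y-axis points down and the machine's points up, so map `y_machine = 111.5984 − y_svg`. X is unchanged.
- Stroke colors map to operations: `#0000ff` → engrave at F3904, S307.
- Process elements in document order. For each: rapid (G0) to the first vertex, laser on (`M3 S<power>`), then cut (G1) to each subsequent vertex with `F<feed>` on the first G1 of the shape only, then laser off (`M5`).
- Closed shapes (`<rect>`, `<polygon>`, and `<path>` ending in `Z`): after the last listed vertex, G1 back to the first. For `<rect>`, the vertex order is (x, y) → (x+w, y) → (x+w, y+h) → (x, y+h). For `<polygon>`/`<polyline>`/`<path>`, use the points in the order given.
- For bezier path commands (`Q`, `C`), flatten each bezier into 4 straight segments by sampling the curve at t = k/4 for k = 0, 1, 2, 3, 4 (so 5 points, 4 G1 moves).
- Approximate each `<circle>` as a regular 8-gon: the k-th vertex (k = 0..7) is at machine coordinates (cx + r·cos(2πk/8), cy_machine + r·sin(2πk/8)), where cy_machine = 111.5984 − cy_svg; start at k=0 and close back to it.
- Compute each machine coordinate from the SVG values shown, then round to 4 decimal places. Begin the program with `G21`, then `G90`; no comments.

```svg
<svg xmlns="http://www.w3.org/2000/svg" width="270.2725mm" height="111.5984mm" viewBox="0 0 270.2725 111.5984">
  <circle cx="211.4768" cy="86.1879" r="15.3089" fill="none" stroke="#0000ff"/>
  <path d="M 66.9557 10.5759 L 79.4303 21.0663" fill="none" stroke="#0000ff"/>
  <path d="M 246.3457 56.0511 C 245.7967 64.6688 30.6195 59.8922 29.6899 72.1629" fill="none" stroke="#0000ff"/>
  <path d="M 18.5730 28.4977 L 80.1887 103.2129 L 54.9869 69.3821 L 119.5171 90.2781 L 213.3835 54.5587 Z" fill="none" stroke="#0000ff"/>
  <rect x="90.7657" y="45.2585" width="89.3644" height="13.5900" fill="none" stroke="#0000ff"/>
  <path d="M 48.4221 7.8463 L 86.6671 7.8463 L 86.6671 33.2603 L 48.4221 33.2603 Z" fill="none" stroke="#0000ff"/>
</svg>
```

G21
G90
G0 X226.7857 Y25.4105
M3 S307
G1 X222.3018 Y36.2355 F3904
G1 X211.4768 Y40.7194
G1 X200.6518 Y36.2355
G1 X196.1679 Y25.4105
G1 X200.6518 Y14.5855
G1 X211.4768 Y10.1016
G1 X222.3018 Y14.5855
G1 X226.7857 Y25.4105
M5
G0 X66.9557 Y101.0225
M3 S307
G1 X79.4303 Y90.5321 F3904
M5
G0 X246.3457 Y55.5473
M3 S307
G1 X212.3923 Y51.1198 F3904
G1 X138.1605 Y48.8613
G1 X63.8573 Y45.9178
G1 X29.6899 Y39.4355
M5
G0 X18.5730 Y83.1007
M3 S307
G1 X80.1887 Y8.3855 F3904
G1 X54.9869 Y42.2163
G1 X119.5171 Y21.3203
G1 X213.3835 Y57.0397
G1 X18.5730 Y83.1007
M5
G0 X90.7657 Y66.3399
M3 S307
G1 X180.1301 Y66.3399 F3904
G1 X180.1301 Y52.7499
G1 X90.7657 Y52.7499
G1 X90.7657 Y66.3399
M5
G0 X48.4221 Y103.7521
M3 S307
G1 X86.6671 Y103.7521 F3904
G1 X86.6671 Y78.3381
G1 X48.4221 Y78.3381
G1 X48.4221 Y103.7521
M5

Since the viewBox matches the mm dimensions, user units are millimetres directly. The only transform is the Y-flip y_m = 111.5984 − y_svg.

Shape 1 is a circle drawn with `<circle>`. Its stroke #0000ff means engrave at S307, F3904. After flipping Y the toolpath is (226.7857,25.4105) → (222.3018,36.2355) → (211.4768,40.7194) → (200.6518,36.2355) → (196.1679,25.4105) → (200.6518,14.5855) → (211.4768,10.1016) → (222.3018,14.5855) → (226.7857,25.4105), returning to the start.

Shape 2 is a line segment drawn with `<path>`. Its stroke #0000ff means engrave at S307, F3904. After flipping Y the toolpath is (66.9557,101.0225) → (79.4303,90.5321).

Shape 3 is a cubic bezier drawn with `<path>`. Its stroke #0000ff means engrave at S307, F3904. After flipping Y the toolpath is (246.3457,55.5473) → (212.3923,51.1198) → (138.1605,48.8613) → (63.8573,45.9178) → (29.6899,39.4355).

Shape 4 is a closed polygon drawn with `<path>`. Its stroke #0000ff means engrave at S307, F3904. After flipping Y the toolpath is (18.5730,83.1007) → (80.1887,8.3855) → (54.9869,42.2163) → (119.5171,21.3203) → (213.3835,57.0397) → (18.5730,83.1007), returning to the start.

Shape 5 is a rectangle drawn with `<rect>`. Its stroke #0000ff means engrave at S307, F3904. After flipping Y the toolpath is (90.7657,66.3399) → (180.1301,66.3399) → (180.1301,52.7499) → (90.7657,52.7499) → (90.7657,66.3399), returning to the start.

Shape 6 is a rectangle drawn with `<path>`. Its stroke #0000ff means engrave at S307, F3904. After flipping Y the toolpath is (48.4221,103.7521) → (86.6671,103.7521) → (86.6671,78.3381) → (48.4221,78.3381) → (48.4221,103.7521), returning to the start.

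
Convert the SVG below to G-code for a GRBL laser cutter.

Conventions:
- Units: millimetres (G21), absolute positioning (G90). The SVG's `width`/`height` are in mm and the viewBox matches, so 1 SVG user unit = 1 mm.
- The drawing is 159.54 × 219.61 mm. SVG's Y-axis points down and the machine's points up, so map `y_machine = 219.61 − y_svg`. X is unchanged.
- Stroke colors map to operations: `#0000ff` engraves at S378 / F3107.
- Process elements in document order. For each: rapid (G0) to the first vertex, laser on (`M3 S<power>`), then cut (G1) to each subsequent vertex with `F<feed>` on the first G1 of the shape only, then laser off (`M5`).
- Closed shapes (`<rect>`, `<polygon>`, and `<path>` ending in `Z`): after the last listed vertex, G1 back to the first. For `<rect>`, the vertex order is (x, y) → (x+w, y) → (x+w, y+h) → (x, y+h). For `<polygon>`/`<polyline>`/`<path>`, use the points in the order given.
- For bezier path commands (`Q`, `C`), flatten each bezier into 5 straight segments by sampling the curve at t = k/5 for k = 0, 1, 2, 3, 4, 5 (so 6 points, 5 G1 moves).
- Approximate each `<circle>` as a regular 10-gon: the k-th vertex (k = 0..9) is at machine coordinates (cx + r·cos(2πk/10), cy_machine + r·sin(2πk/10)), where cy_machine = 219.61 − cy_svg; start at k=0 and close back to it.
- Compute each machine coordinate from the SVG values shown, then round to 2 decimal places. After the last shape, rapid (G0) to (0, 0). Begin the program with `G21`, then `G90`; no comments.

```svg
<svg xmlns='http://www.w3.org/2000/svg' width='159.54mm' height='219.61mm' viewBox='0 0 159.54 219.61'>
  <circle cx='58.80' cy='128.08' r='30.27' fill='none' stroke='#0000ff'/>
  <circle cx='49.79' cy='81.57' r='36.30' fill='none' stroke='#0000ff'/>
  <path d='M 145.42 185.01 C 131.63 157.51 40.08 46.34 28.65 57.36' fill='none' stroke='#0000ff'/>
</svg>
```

G21
G90
G0 X89.07 Y91.53
M3 S378
G1 X83.29 Y109.32 F3107
G1 X68.15 Y120.32
G1 X49.45 Y120.32
G1 X34.31 Y109.32
G1 X28.53 Y91.53
G1 X34.31 Y73.74
G1 X49.45 Y62.74
G1 X68.15 Y62.74
G1 X83.29 Y73.74
G1 X89.07 Y91.53
M5
G0 X86.09 Y138.04
M3 S378
G1 X79.16 Y159.38 F3107
G1 X61.01 Y172.56
G1 X38.57 Y172.56
G1 X20.42 Y159.38
G1 X13.49 Y138.04
G1 X20.42 Y116.70
G1 X38.57 Y103.52
G1 X61.01 Y103.52
G1 X79.16 Y116.70
G1 X86.09 Y138.04
M5
G0 X145.42 Y34.60
M3 S378
G1 X129.08 Y59.49 F3107
G1 X101.65 Y94.59
G1 X70.72 Y130.00
G1 X43.86 Y155.85
G1 X28.65 Y162.25
M5
G0 X0.00 Y0.00

viewBox `0 0 159.54 219.61` with mm width/height → 1 unit = 1 mm. Flip: y_m = 219.61 − y_svg.

**Shape 1** — `<circle>` circle, stroke `#0000ff` → engrave (S378, F3107). Machine vertices: (89.07,91.53) → (83.29,109.32) → (68.15,120.32) → (49.45,120.32) → (34.31,109.32) → (28.53,91.53) → (34.31,73.74) → (49.45,62.74) → (68.15,62.74) → (83.29,73.74) → (89.07,91.53). Closed: final G1 returns to the first vertex.

**Shape 2** — `<circle>` circle, stroke `#0000ff` → engrave (S378, F3107). Machine vertices: (86.09,138.04) → (79.16,159.38) → (61.01,172.56) → (38.57,172.56) → (20.42,159.38) → (13.49,138.04) → (20.42,116.70) → (38.57,103.52) → (61.01,103.52) → (79.16,116.70) → (86.09,138.04). Closed: final G1 returns to the first vertex.

**Shape 3** — `<path>` cubic bezier, stroke `#0000ff` → engrave (S378, F3107). Control points (SVG): P0=(145.42,185.01), P1=(131.63,157.51), P2=(40.08,46.34), P3=(28.65,57.36); sampled at t=k/5. Machine vertices: (145.42,34.60) → (129.08,59.49) → (101.65,94.59) → (70.72,130.00) → (43.86,155.85) → (28.65,162.25). Open path.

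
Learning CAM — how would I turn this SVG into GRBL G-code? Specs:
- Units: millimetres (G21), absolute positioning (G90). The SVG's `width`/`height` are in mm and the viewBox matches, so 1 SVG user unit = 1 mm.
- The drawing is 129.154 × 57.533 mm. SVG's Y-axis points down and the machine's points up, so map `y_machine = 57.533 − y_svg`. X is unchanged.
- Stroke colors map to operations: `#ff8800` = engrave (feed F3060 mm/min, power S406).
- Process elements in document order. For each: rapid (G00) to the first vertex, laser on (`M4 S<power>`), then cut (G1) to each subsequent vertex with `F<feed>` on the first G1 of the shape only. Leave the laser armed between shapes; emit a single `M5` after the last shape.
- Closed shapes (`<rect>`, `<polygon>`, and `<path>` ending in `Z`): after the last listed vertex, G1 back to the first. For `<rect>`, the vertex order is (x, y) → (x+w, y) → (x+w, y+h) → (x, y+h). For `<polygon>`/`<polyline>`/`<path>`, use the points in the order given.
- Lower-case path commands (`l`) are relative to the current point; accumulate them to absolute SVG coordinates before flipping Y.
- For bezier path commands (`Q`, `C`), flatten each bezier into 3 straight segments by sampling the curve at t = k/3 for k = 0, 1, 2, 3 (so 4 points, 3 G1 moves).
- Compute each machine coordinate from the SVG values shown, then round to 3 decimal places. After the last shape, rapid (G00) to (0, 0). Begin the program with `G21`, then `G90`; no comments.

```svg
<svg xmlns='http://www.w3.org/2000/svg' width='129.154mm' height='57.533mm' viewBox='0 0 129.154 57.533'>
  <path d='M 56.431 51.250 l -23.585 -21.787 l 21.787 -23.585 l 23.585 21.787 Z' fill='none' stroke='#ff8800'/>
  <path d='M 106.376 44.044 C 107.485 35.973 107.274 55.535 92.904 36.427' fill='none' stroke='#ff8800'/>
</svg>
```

1 u = 1 mm; y_m = 57.533 − y.

[1] `<path>` regular polygon, #ff8800→engrave S406 F3060: (56.431,6.283) → (32.846,28.070) → (54.633,51.655) → (78.218,29.868) → (56.431,6.283) (closed)

[2] `<path>` cubic bezier, #ff8800→engrave S406 F3060: (106.376,13.489) → (106.569,14.805) → (103.030,12.432) → (92.904,21.106)

G21
G90
G00 X56.431 Y6.283
M4 S406
G1 X32.846 Y28.070 F3060
G1 X54.633 Y51.655
G1 X78.218 Y29.868
G1 X56.431 Y6.283
G00 X106.376 Y13.489
M4 S406
G1 X106.569 Y14.805 F3060
G1 X103.030 Y12.432
G1 X92.904 Y21.106
M5
G00 X0.000 Y0.000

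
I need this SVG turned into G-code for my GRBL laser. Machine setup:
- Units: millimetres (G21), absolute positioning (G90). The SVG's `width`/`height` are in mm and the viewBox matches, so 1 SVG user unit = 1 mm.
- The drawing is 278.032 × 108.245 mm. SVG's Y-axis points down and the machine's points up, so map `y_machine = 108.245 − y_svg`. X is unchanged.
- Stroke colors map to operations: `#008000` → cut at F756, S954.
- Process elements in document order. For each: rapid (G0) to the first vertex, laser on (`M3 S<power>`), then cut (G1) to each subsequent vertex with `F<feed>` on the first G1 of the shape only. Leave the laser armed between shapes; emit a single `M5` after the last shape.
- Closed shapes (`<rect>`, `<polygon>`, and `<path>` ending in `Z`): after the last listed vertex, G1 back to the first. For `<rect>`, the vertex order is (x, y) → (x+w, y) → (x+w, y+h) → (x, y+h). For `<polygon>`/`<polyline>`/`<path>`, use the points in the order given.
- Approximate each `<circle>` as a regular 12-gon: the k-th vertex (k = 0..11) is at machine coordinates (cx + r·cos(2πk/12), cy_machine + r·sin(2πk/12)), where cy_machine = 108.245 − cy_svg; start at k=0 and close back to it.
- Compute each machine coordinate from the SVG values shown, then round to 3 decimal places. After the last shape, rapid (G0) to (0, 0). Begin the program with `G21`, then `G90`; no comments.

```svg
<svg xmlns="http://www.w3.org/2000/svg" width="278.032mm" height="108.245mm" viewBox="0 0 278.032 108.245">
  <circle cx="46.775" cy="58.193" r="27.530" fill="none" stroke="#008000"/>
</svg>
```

G21
G90
G0 X74.305 Y50.052
M3 S954
G1 X70.617 Y63.817 F756
G1 X60.540 Y73.894
G1 X46.775 Y77.582
G1 X33.010 Y73.894
G1 X22.933 Y63.817
G1 X19.245 Y50.052
G1 X22.933 Y36.287
G1 X33.010 Y26.210
G1 X46.775 Y22.522
G1 X60.540 Y26.210
G1 X70.617 Y36.287
G1 X74.305 Y50.052
M5
G0 X0.000 Y0.000

viewBox `0 0 278.032 108.245` with mm width/height → 1 unit = 1 mm. Flip: y_m = 108.245 − y_svg.

**Shape 1** — `<circle>` circle, stroke `#008000` → cut (S954, F756). Machine vertices: (74.305,50.052) → (70.617,63.817) → (60.540,73.894) → (46.775,77.582) → (33.010,73.894) → (22.933,63.817) → (19.245,50.052) → (22.933,36.287) → (33.010,26.210) → (46.775,22.522) → (60.540,26.210) → (70.617,36.287) → (74.305,50.052). Closed: final G1 returns to the first vertex.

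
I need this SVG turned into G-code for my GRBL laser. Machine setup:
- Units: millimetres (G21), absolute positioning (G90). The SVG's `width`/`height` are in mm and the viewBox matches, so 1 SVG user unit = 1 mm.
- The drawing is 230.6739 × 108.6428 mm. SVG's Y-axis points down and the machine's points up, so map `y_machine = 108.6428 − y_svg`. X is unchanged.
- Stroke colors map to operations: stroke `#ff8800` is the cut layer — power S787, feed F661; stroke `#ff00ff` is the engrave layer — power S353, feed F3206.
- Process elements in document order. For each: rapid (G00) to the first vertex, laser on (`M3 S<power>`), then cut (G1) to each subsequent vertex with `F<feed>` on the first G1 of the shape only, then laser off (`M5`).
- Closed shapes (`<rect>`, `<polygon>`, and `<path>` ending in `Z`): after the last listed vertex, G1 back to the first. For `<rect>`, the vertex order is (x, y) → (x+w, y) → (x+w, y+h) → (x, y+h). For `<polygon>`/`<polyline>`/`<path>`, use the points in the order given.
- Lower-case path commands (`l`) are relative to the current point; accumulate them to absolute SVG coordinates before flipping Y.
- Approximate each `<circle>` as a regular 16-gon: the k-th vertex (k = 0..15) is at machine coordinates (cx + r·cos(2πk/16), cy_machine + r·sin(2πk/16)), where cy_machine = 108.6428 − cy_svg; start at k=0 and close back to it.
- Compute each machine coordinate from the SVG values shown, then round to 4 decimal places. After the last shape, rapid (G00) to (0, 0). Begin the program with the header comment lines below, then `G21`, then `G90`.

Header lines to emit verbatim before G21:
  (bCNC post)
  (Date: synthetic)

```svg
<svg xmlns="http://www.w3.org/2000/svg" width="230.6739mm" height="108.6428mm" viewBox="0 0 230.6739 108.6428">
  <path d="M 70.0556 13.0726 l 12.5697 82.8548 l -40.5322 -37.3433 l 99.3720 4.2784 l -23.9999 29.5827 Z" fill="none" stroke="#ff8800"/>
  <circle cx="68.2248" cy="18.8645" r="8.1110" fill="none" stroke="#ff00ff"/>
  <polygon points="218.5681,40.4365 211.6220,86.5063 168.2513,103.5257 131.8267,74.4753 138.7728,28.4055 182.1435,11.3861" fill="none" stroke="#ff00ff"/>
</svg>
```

(bCNC post)
(Date: synthetic)
G21
G90
G00 X70.0556 Y95.5702
M3 S787
G1 X82.6253 Y12.7154 F661
G1 X42.0931 Y50.0587
G1 X141.4651 Y45.7803
G1 X117.4652 Y16.1976
G1 X70.0556 Y95.5702
M5
G00 X76.3358 Y89.7783
M3 S353
G1 X75.7184 Y92.8822 F3206
G1 X73.9601 Y95.5136
G1 X71.3287 Y97.2719
G1 X68.2248 Y97.8893
G1 X65.1209 Y97.2719
G1 X62.4895 Y95.5136
G1 X60.7312 Y92.8822
G1 X60.1138 Y89.7783
G1 X60.7312 Y86.6744
G1 X62.4895 Y84.0430
G1 X65.1209 Y82.2847
G1 X68.2248 Y81.6673
G1 X71.3287 Y82.2847
G1 X73.9601 Y84.0430
G1 X75.7184 Y86.6744
G1 X76.3358 Y89.7783
M5
G00 X218.5681 Y68.2063
M3 S353
G1 X211.6220 Y22.1365 F3206
G1 X168.2513 Y5.1171
G1 X131.8267 Y34.1675
G1 X138.7728 Y80.2373
G1 X182.1435 Y97.2567
G1 X218.5681 Y68.2063
M5
G00 X0.0000 Y0.0000

Since the viewBox matches the mm dimensions, user units are millimetres directly. The only transform is the Y-flip y_m = 108.6428 − y_svg.

Shape 1 is a closed polygon drawn with `<path>`. Its stroke #ff8800 means cut at S787, F661. After flipping Y the toolpath is (70.0556,95.5702) → (82.6253,12.7154) → (42.0931,50.0587) → (141.4651,45.7803) → (117.4652,16.1976) → (70.0556,95.5702), returning to the start.

Shape 2 is a circle drawn with `<circle>`. Its stroke #ff00ff means engrave at S353, F3206. After flipping Y the toolpath is (76.3358,89.7783) → (75.7184,92.8822) → (73.9601,95.5136) → (71.3287,97.2719) → (68.2248,97.8893) → (65.1209,97.2719) → (62.4895,95.5136) → (60.7312,92.8822) → (60.1138,89.7783) → (60.7312,86.6744) → (62.4895,84.0430) → (65.1209,82.2847) → (68.2248,81.6673) → (71.3287,82.2847) → (73.9601,84.0430) → (75.7184,86.6744) → (76.3358,89.7783), returning to the start.

Shape 3 is a regular polygon drawn with `<polygon>`. Its stroke #ff00ff means engrave at S353, F3206. After flipping Y the toolpath is (218.5681,68.2063) → (211.6220,22.1365) → (168.2513,5.1171) → (131.8267,34.1675) → (138.7728,80.2373) → (182.1435,97.2567) → (218.5681,68.2063), returning to the start.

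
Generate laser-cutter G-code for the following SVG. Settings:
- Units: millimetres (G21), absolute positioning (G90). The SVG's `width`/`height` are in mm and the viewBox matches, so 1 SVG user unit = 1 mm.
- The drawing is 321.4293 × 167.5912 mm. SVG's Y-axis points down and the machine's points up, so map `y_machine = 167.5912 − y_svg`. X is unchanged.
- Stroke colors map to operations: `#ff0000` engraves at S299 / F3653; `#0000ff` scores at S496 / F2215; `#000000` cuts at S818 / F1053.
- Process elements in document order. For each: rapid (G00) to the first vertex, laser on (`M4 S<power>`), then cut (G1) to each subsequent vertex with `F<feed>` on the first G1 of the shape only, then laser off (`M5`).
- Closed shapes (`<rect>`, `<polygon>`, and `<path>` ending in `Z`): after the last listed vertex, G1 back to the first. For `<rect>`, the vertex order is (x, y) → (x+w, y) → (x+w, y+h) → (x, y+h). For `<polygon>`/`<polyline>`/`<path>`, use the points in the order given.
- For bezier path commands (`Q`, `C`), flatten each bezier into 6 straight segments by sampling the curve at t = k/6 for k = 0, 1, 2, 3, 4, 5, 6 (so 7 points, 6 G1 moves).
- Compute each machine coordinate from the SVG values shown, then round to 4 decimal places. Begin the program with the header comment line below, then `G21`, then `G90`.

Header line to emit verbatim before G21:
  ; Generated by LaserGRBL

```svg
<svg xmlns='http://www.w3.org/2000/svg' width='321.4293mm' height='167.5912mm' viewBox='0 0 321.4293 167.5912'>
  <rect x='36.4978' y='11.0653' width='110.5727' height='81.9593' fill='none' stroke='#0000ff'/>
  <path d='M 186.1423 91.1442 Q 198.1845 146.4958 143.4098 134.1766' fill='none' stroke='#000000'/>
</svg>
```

Since the viewBox matches the mm dimensions, user units are millimetres directly. The only transform is the Y-flip y_m = 167.5912 − y_svg.

Shape 1 is a rectangle drawn with `<rect>`. Its stroke #0000ff means score at S496, F2215. After flipping Y the toolpath is (36.4978,156.5259) → (147.0705,156.5259) → (147.0705,74.5666) → (36.4978,74.5666) → (36.4978,156.5259), returning to the start.

Shape 2 is a quadratic bezier drawn with `<path>`. Its stroke #000000 means cut at S818, F1053. After flipping Y the toolpath is (186.1423,76.4470) → (188.3003,59.8762) → (186.7463,47.0649) → (181.4803,38.0131) → (172.5022,32.7208) → (159.8120,31.1879) → (143.4098,33.4146).

; Generated by LaserGRBL
G21
G90
G00 X36.4978 Y156.5259
M4 S496
G1 X147.0705 Y156.5259 F2215
G1 X147.0705 Y74.5666
G1 X36.4978 Y74.5666
G1 X36.4978 Y156.5259
M5
G00 X186.1423 Y76.4470
M4 S818
G1 X188.3003 Y59.8762 F1053
G1 X186.7463 Y47.0649
G1 X181.4803 Y38.0131
G1 X172.5022 Y32.7208
G1 X159.8120 Y31.1879
G1 X143.4098 Y33.4146
M5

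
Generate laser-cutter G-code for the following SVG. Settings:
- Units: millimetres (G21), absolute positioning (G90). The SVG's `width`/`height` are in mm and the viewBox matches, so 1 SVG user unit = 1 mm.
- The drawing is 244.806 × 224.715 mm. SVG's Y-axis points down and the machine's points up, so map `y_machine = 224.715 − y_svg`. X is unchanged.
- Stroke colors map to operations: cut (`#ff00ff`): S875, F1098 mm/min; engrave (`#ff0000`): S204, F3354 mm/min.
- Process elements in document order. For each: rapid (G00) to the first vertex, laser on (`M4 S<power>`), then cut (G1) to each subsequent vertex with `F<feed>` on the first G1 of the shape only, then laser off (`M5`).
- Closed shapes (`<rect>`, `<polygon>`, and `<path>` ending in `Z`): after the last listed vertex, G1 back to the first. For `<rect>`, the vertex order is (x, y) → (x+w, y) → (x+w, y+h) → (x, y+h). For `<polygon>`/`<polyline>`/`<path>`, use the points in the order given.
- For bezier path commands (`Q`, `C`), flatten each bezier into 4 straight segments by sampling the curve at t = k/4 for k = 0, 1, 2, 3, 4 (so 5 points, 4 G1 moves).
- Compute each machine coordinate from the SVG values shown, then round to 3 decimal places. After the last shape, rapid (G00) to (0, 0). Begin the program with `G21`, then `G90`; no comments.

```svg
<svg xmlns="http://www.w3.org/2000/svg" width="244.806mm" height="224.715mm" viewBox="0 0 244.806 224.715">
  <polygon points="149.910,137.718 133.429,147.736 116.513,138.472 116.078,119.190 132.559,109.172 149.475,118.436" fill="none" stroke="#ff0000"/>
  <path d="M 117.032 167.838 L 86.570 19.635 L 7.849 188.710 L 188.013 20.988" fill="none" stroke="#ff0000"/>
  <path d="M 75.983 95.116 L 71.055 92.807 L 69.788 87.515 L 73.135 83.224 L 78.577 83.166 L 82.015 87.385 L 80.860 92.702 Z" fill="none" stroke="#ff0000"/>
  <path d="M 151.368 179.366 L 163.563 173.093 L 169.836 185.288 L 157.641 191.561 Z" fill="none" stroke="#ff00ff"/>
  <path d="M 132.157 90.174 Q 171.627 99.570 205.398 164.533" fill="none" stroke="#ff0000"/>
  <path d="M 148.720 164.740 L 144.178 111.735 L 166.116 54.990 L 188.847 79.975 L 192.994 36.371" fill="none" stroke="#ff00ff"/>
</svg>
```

G21
G90
G00 X149.910 Y86.997
M4 S204
G1 X133.429 Y76.979 F3354
G1 X116.513 Y86.243
G1 X116.078 Y105.525
G1 X132.559 Y115.543
G1 X149.475 Y106.279
G1 X149.910 Y86.997
M5
G00 X117.032 Y56.877
M4 S204
G1 X86.570 Y205.080 F3354
G1 X7.849 Y36.005
G1 X188.013 Y203.727
M5
G00 X75.983 Y129.599
M4 S204
G1 X71.055 Y131.908 F3354
G1 X69.788 Y137.200
G1 X73.135 Y141.491
G1 X78.577 Y141.549
G1 X82.015 Y137.330
G1 X80.860 Y132.013
G1 X75.983 Y129.599
M5
G00 X151.368 Y45.349
M4 S875
G1 X163.563 Y51.622 F1098
G1 X169.836 Y39.427
G1 X157.641 Y33.154
G1 X151.368 Y45.349
M5
G00 X132.157 Y134.541
M4 S204
G1 X151.536 Y126.370 F3354
G1 X170.202 Y111.253
G1 X188.156 Y89.191
G1 X205.398 Y60.182
M5
G00 X148.720 Y59.975
M4 S875
G1 X144.178 Y112.980 F1098
G1 X166.116 Y169.725
G1 X188.847 Y144.740
G1 X192.994 Y188.344
M5
G00 X0.000 Y0.000

Since the viewBox matches the mm dimensions, user units are millimetres directly. The only transform is the Y-flip y_m = 224.715 − y_svg.

Shape 1 is a regular polygon drawn with `<polygon>`. Its stroke #ff0000 means engrave at S204, F3354. After flipping Y the toolpath is (149.910,86.997) → (133.429,76.979) → (116.513,86.243) → (116.078,105.525) → (132.559,115.543) → (149.475,106.279) → (149.910,86.997), returning to the start.

Shape 2 is a open polyline drawn with `<path>`. Its stroke #ff0000 means engrave at S204, F3354. After flipping Y the toolpath is (117.032,56.877) → (86.570,205.080) → (7.849,36.005) → (188.013,203.727).

Shape 3 is a regular polygon drawn with `<path>`. Its stroke #ff0000 means engrave at S204, F3354. After flipping Y the toolpath is (75.983,129.599) → (71.055,131.908) → (69.788,137.200) → (73.135,141.491) → (78.577,141.549) → (82.015,137.330) → (80.860,132.013) → (75.983,129.599), returning to the start.

Shape 4 is a regular polygon drawn with `<path>`. Its stroke #ff00ff means cut at S875, F1098. After flipping Y the toolpath is (151.368,45.349) → (163.563,51.622) → (169.836,39.427) → (157.641,33.154) → (151.368,45.349), returning to the start.

Shape 5 is a quadratic bezier drawn with `<path>`. Its stroke #ff0000 means engrave at S204, F3354. After flipping Y the toolpath is (132.157,134.541) → (151.536,126.370) → (170.202,111.253) → (188.156,89.191) → (205.398,60.182).

Shape 6 is a open polyline drawn with `<path>`. Its stroke #ff00ff means cut at S875, F1098. After flipping Y the toolpath is (148.720,59.975) → (144.178,112.980) → (166.116,169.725) → (188.847,144.740) → (192.994,188.344).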